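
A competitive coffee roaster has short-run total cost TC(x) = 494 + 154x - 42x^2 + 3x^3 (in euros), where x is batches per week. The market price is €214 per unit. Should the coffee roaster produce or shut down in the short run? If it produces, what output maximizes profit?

Strip out fixed cost: VC = 154x - 42x^2 + 3x^3. Then AVC = 154 - 42x + 3x^2 and MC = 154 - 84x + 9x^2.
AVC hits its minimum where MC = AVC, at x = 7, giving min AVC = 154 - 42·7 + 3·7^2 = €7.
P = €214 exceeds min AVC = €7, so the firm stays open.
Solving P = MC: -60 - 84x + 9x^2 = 0 ⇒ x = -2/3 or 10. On the upward-sloping branch, x* = 10.
Check: AVC at x = 10 is €34 ≤ P, so revenue covers variable cost.
Profit = P·x − TC = 214·10 − 834 = €1306.

Produce at x = 10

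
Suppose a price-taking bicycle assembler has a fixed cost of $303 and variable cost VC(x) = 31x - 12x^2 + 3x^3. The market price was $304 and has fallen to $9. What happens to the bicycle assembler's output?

MC = 31 - 24x + 9x^2; the shutdown threshold is min AVC = $19 (at x = 2).
With P = $304 above the shutdown price, P = MC gives x = 7.
At P = $9 < min AVC = $19, price no longer covers variable cost at any output, so the firm shuts down: x = 0.

Output falls from 7 to 0 (the firm shuts down)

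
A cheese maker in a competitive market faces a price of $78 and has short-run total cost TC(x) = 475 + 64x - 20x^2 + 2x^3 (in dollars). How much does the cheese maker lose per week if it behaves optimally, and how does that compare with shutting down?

AVC = 64 - 20x + 2x^2; min AVC = $14 at x = 5. Since P = $78 ≥ min AVC, the firm produces.
MC = 64 - 40x + 6x^2. Setting P = MC and taking the root on the rising branch gives x* = 7.
TR = 78·7 = 546. TC = 475 + 154 = 629. Profit = 546 − 629 = -$83.
Shutting down would mean losing the fixed cost of $475, so operating at a loss of $83 is better by $392.

Profit = -$83 at x = 7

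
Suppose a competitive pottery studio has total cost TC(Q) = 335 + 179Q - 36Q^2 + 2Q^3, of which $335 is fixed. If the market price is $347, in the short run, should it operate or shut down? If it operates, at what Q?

Produce at Q = 14

From TC, MC = TC'(Q) = 179 - 72Q + 6Q^2 and AVC = VC/Q = 179 - 36Q + 2Q^2.
The AVC parabola has its vertex at Q = 36/4 = 9, where AVC = 179 - 36·9 + 2·9^2 = $17.
P = $347 exceeds min AVC = $17, so the firm stays open.
P = MC gives -168 - 72Q + 6Q^2 = 0, with roots -2 and 14. Take the larger (rising MC): Q* = 14.
Check: AVC at Q = 14 is $67 ≤ P, so revenue covers variable cost.
Profit = P·Q − TC = 347·14 − 1273 = $3585.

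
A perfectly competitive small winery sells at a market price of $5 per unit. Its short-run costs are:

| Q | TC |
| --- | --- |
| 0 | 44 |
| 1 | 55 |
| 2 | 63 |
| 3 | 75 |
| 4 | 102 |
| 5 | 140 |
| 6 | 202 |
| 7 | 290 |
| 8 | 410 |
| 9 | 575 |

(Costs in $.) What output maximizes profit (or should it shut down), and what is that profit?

Profit at each row (π = 5Q − TC): Q=0: -44; Q=1: -50; Q=2: -53; Q=3: -60; Q=4: -82; Q=5: -115; Q=6: -172; Q=7: -255; Q=8: -370; Q=9: -530.
Profit is highest at Q = 0. Equivalently, the lowest AVC in the table is 19/2 ≈ $9.50 at Q = 2, and P = $5 falls below it — price never covers variable cost, so the firm shuts down and loses only its fixed cost.

Q = 0 (shut down); profit = -$44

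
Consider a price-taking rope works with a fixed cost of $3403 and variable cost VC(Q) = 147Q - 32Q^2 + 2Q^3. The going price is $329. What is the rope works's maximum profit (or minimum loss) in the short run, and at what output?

Profit = -$23 at Q = 13

AVC = 147 - 32Q + 2Q^2; min AVC = $19 at Q = 8. Since P = $329 ≥ min AVC, the firm produces.
With MC = 147 - 64Q + 6Q^2, P = MC on the upward-sloping part at Q* = 13.
TR = 329·13 = 4277. TC = 3403 + 897 = 4300. Profit = 4277 − 4300 = -$23.
Shutting down would mean losing the fixed cost of $3403, so operating at a loss of $23 is better by $3380.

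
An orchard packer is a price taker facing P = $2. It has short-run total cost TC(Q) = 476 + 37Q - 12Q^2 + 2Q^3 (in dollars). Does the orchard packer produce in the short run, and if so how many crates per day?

From TC, MC = TC'(Q) = 37 - 24Q + 6Q^2 and AVC = VC/Q = 37 - 12Q + 2Q^2.
AVC hits its minimum where MC = AVC, at Q = 3, giving min AVC = 37 - 12·3 + 2·3^2 = $19.
Since P = $2 < min AVC = $19, price fails to cover variable cost at any output.
The firm minimizes its loss by shutting down and losing only its fixed cost of $476.

Shut down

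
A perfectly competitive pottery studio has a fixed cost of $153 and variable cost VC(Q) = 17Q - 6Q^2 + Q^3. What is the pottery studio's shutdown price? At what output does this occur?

Short-run supply begins at min AVC. From VC = 17Q - 6Q^2 + Q^3, AVC = 17 - 6Q + Q^2.
At the minimum of AVC, MC = AVC. MC = 17 - 12Q + 3Q^2; setting MC = AVC gives 2Q^2 - 6Q = 0, so Q = 3. min AVC = 8.
The firm shuts down for any P below $8.

$8 per unit, at Q = 3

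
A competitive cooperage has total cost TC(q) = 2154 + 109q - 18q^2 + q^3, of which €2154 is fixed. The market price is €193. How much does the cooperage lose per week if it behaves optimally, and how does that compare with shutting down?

Profit = -€194 at q = 14

AVC = 109 - 18q + q^2; min AVC = €28 at q = 9. Since P = €193 ≥ min AVC, the firm produces.
MC = 109 - 36q + 3q^2. Setting P = MC and taking the root on the rising branch gives q* = 14.
TR = 193·14 = 2702. TC = 2154 + 742 = 2896. Profit = 2702 − 2896 = -€194.
Shutting down would mean losing the fixed cost of €2154, so operating at a loss of €194 is better by €1960.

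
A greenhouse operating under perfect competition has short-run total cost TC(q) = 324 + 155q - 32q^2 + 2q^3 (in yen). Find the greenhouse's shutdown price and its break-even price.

Shutdown price = ¥27; break-even price = ¥65

AVC = 155 - 32q + 2q^2; minimized at q = 8, giving min AVC = ¥27. That is the shutdown price.
ATC = 324/q + 155 - 32q + 2q^2. Setting dATC/dq = −324/q^2 − 32 + 4q = 0 gives q = 9 (since 4·9^3 − 32·9^2 = 324).
min ATC = 324/9 + 155 − 32·9 + 2·9^2 = ¥65. That is the break-even price.
Between these two prices the firm operates at a loss; above ¥65 it earns a profit.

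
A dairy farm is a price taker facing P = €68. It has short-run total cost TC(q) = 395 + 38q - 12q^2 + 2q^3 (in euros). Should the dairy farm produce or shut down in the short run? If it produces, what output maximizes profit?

Produce at q = 5

From TC, MC = TC'(q) = 38 - 24q + 6q^2 and AVC = VC/q = 38 - 12q + 2q^2.
AVC is minimized where dAVC/dq = -12 + 4q = 0, at q = 3; min AVC = 38 - 12·3 + 2·3^2 = €20.
Because €68 ≥ €20, revenue can cover variable cost; the firm operates.
Set P = MC: 68 = 38 - 24q + 6q^2 → -30 - 24q + 6q^2 = 0. The roots are q = -1 and q = 5; the profit-maximizing output is on the rising part of MC, so q* = 5.
Check: AVC at q = 5 is €28 ≤ P, so revenue covers variable cost.
Profit = P·q − TC = 68·5 − 535 = -€195, a loss, but smaller than the €395 fixed cost the firm would lose by shutting down.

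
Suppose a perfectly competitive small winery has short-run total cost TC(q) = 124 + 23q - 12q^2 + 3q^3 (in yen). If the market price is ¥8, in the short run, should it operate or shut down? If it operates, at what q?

Shut down

Strip out fixed cost: VC = 23q - 12q^2 + 3q^3. Then AVC = 23 - 12q + 3q^2 and MC = 23 - 24q + 9q^2.
The AVC parabola has its vertex at q = 12/6 = 2, where AVC = 23 - 12·2 + 3·2^2 = ¥11.
Since P = ¥8 < min AVC = ¥11, price fails to cover variable cost at any output.
Best response: produce nothing and absorb the ¥124 fixed cost.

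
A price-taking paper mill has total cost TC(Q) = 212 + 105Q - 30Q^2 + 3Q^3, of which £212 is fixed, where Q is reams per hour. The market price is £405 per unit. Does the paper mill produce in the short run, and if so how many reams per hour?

From TC, MC = TC'(Q) = 105 - 60Q + 9Q^2 and AVC = VC/Q = 105 - 30Q + 3Q^2.
AVC is minimized where dAVC/dQ = -30 + 6Q = 0, at Q = 5; min AVC = 105 - 30·5 + 3·5^2 = £30.
Since P = £405 ≥ min AVC = £30, price covers variable cost and the firm should produce.
Solving P = MC: -300 - 60Q + 9Q^2 = 0 ⇒ Q = -10/3 or 10. On the upward-sloping branch, Q* = 10.
Check: AVC at Q = 10 is £105 ≤ P, so revenue covers variable cost.
Profit = P·Q − TC = 405·10 − 1262 = £2788.

Produce at Q = 10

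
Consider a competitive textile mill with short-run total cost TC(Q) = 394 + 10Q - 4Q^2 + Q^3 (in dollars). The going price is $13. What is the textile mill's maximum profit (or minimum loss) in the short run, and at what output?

Profit = -$376 at Q = 3

AVC = 10 - 4Q + Q^2 has its minimum $6 at Q = 2; price $13 clears that bar, so the firm operates.
With MC = 10 - 8Q + 3Q^2, P = MC on the upward-sloping part at Q* = 3.
TR = 13·3 = 39. TC = 394 + 21 = 415. Profit = 39 − 415 = -$376.
Shutting down would mean losing the fixed cost of $394, so operating at a loss of $376 is better by $18.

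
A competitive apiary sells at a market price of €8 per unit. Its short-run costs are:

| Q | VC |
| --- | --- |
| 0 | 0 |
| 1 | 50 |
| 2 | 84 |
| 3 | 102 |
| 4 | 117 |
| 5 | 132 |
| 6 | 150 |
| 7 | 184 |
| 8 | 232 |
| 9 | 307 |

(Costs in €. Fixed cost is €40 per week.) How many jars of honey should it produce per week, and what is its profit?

Compute π = P·Q − TC at each output: Q=0: -40; Q=1: -82; Q=2: -108; Q=3: -118; Q=4: -125; Q=5: -132; Q=6: -142; Q=7: -168; Q=8: -208; Q=9: -275.
Profit is highest at Q = 0. Equivalently, the lowest AVC in the table is 150/6 ≈ €25 at Q = 6, and P = €8 falls below it — price never covers variable cost, so the firm shuts down and loses only its fixed cost.

Q = 0 (shut down); profit = -€40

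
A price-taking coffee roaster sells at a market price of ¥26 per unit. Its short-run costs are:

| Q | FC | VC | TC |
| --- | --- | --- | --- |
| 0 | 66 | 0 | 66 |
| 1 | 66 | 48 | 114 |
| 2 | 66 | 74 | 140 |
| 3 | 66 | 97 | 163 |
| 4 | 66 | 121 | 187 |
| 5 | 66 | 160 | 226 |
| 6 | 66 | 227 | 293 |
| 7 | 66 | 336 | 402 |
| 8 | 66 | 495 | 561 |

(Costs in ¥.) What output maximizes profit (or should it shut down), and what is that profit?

Tabulate TR − TC: Q=0: -66; Q=1: -88; Q=2: -88; Q=3: -85; Q=4: -83; Q=5: -96; Q=6: -137; Q=7: -220; Q=8: -353.
Profit is highest at Q = 0. Equivalently, the lowest AVC in the table is 121/4 ≈ ¥30.25 at Q = 4, and P = ¥26 falls below it — price never covers variable cost, so the firm shuts down and loses only its fixed cost.

Q = 0 (shut down); profit = -¥66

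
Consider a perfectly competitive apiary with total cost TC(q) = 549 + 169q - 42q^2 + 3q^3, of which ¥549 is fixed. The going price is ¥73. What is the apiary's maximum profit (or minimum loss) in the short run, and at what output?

Profit = -¥165 at q = 8

AVC = 169 - 42q + 3q^2 has its minimum ¥22 at q = 7; price ¥73 clears that bar, so the firm operates.
MC = 169 - 84q + 9q^2. Setting P = MC and taking the root on the rising branch gives q* = 8.
TR = 73·8 = 584. TC = 549 + 200 = 749. Profit = 584 − 749 = -¥165.
Shutting down would mean losing the fixed cost of ¥549, so operating at a loss of ¥165 is better by ¥384.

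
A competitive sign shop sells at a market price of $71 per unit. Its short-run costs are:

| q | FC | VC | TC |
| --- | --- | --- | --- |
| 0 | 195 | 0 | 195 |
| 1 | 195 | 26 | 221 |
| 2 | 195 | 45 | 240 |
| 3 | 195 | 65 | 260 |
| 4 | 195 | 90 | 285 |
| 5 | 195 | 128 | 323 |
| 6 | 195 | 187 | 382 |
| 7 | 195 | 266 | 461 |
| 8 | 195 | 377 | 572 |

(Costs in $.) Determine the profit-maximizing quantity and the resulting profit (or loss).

Compute π = P·q − TC at each output: q=0: -195; q=1: -150; q=2: -98; q=3: -47; q=4: -1; q=5: 32; q=6: 44; q=7: 36; q=8: -4.
Profit is maximized at q = 6. AVC there is 187/6 = $31.17 ≤ P, so producing beats shutting down (which would give -$195).

q = 6; profit = $44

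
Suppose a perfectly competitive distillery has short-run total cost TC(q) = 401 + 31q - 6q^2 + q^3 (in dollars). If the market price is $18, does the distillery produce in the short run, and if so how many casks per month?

Shut down

Strip out fixed cost: VC = 31q - 6q^2 + q^3. Then AVC = 31 - 6q + q^2 and MC = 31 - 12q + 3q^2.
AVC is minimized where dAVC/dq = -6 + 2q = 0, at q = 3; min AVC = 31 - 6·3 + 3^2 = $22.
With P < min AVC ($18 < $22), every unit sold adds to the loss.
Best response: produce nothing and absorb the $401 fixed cost.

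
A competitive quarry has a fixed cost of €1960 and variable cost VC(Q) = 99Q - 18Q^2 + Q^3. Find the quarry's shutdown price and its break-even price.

Shutdown price = €18; break-even price = €183

Shutdown price = min AVC. AVC = 99 - 18Q + Q^2, with vertex at Q = 9 and minimum €18.
ATC = 1960/Q + 99 - 18Q + Q^2. Setting dATC/dQ = −1960/Q^2 − 18 + 2Q = 0 gives Q = 14 (since 2·14^3 − 18·14^2 = 1960).
min ATC = 1960/14 + 99 − 18·14 + 14^2 = €183. That is the break-even price.
For €18 ≤ P < €183 the firm produces at a loss; below €18 it shuts down.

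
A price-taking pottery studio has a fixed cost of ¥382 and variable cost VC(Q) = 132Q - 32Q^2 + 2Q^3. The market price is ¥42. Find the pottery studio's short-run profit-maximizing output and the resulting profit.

Profit = -¥58 at Q = 9

AVC = 132 - 32Q + 2Q^2 has its minimum ¥4 at Q = 8; price ¥42 clears that bar, so the firm operates.
With MC = 132 - 64Q + 6Q^2, P = MC on the upward-sloping part at Q* = 9.
TR = 42·9 = 378. TC = 382 + 54 = 436. Profit = 378 − 436 = -¥58.
By producing, the firm covers all variable cost plus ¥324 of fixed cost; shutting down would lose the full ¥382.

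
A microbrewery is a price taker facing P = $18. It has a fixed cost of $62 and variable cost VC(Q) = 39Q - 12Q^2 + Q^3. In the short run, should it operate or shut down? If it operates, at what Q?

Strip out fixed cost: VC = 39Q - 12Q^2 + Q^3. Then AVC = 39 - 12Q + Q^2 and MC = 39 - 24Q + 3Q^2.
AVC is minimized where dAVC/dQ = -12 + 2Q = 0, at Q = 6; min AVC = 39 - 12·6 + 6^2 = $3.
P = $18 exceeds min AVC = $3, so the firm stays open.
Set P = MC: 18 = 39 - 24Q + 3Q^2 → 21 - 24Q + 3Q^2 = 0. The roots are Q = 1 and Q = 7; the profit-maximizing output is on the rising part of MC, so Q* = 7.
Check: AVC at Q = 7 is $4 ≤ P, so revenue covers variable cost.
Profit = P·Q − TC = 18·7 − 90 = $36.

Produce at Q = 7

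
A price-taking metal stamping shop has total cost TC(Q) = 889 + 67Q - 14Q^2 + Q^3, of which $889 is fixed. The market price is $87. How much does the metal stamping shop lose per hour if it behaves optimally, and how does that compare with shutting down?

AVC = 67 - 14Q + Q^2; min AVC = $18 at Q = 7. Since P = $87 ≥ min AVC, the firm produces.
MC = 67 - 28Q + 3Q^2. Setting P = MC and taking the root on the rising branch gives Q* = 10.
TR = 87·10 = 870. TC = 889 + 270 = 1159. Profit = 870 − 1159 = -$289.
Shutting down would mean losing the fixed cost of $889, so operating at a loss of $289 is better by $600.

Profit = -$289 at Q = 10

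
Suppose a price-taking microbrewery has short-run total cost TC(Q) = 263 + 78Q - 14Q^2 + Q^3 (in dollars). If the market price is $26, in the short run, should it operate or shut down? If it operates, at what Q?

Strip out fixed cost: VC = 78Q - 14Q^2 + Q^3. Then AVC = 78 - 14Q + Q^2 and MC = 78 - 28Q + 3Q^2.
The AVC parabola has its vertex at Q = 14/2 = 7, where AVC = 78 - 14·7 + 7^2 = $29.
Since P = $26 < min AVC = $29, price fails to cover variable cost at any output.
Shutting down limits the loss to fixed cost, $263.

Shut down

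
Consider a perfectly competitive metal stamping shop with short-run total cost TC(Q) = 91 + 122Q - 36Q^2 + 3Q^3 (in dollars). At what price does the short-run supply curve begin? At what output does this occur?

$14 per unit, at Q = 6

The firm shuts down when price falls below the minimum of average variable cost. AVC = VC/Q = 122 - 36Q + 3Q^2.
At the minimum of AVC, MC = AVC. MC = 122 - 72Q + 9Q^2; setting MC = AVC gives 6Q^2 - 36Q = 0, so Q = 6. min AVC = 14.
So the shutdown price is $14.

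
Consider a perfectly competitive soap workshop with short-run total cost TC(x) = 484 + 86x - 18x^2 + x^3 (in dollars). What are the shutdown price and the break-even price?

Shutdown price = $5; break-even price = $53

Shutdown price = min AVC. AVC = 86 - 18x + x^2, with vertex at x = 9 and minimum $5.
ATC = 484/x + 86 - 18x + x^2. Setting dATC/dx = −484/x^2 − 18 + 2x = 0 gives x = 11 (since 2·11^3 − 18·11^2 = 484).
min ATC = 484/11 + 86 − 18·11 + 11^2 = $53. That is the break-even price.
For $5 ≤ P < $53 the firm produces at a loss; below $5 it shuts down.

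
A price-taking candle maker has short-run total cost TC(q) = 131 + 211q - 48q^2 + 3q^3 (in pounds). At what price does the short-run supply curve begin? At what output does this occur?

The shutdown price is the minimum of AVC. VC = 211q - 48q^2 + 3q^3, so AVC = 211 - 48q + 3q^2.
At the minimum of AVC, MC = AVC. MC = 211 - 96q + 9q^2; setting MC = AVC gives 6q^2 - 48q = 0, so q = 8. min AVC = 19.
The firm shuts down for any P below £19.

£19 per unit, at q = 8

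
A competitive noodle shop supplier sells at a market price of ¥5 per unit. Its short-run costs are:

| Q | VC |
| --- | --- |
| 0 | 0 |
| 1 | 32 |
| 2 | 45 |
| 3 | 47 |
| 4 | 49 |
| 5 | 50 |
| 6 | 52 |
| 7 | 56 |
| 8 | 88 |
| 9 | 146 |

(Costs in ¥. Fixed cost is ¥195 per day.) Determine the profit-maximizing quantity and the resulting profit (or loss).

Q = 0 (shut down); profit = -¥195

Tabulate TR − TC: Q=0: -195; Q=1: -222; Q=2: -230; Q=3: -227; Q=4: -224; Q=5: -220; Q=6: -217; Q=7: -216; Q=8: -243; Q=9: -296.
Profit is highest at Q = 0. Equivalently, the lowest AVC in the table is 56/7 ≈ ¥8 at Q = 7, and P = ¥5 falls below it — price never covers variable cost, so the firm shuts down and loses only its fixed cost.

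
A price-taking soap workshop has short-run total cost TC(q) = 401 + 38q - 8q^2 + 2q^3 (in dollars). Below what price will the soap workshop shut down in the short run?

The shutdown price is the minimum of AVC. VC = 38q - 8q^2 + 2q^3, so AVC = 38 - 8q + 2q^2.
At the minimum of AVC, MC = AVC. MC = 38 - 16q + 6q^2; setting MC = AVC gives 4q^2 - 8q = 0, so q = 2. min AVC = 30.
The firm shuts down for any P below $30.

$30 per unit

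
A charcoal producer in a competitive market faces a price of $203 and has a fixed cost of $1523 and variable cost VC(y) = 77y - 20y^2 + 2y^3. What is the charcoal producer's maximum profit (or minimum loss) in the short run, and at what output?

AVC = 77 - 20y + 2y^2; min AVC = $27 at y = 5. Since P = $203 ≥ min AVC, the firm produces.
With MC = 77 - 40y + 6y^2, P = MC on the upward-sloping part at y* = 9.
TR = 203·9 = 1827. TC = 1523 + 531 = 2054. Profit = 1827 − 2054 = -$227.
That loss of $227 beats the $1523 the firm would lose by shutting down; producing recovers $1296 of fixed cost.

Profit = -$227 at y = 9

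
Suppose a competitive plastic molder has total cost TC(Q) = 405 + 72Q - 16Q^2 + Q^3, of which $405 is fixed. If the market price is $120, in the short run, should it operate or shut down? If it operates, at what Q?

Variable cost is VC = 72Q - 16Q^2 + Q^3, so AVC = VC/Q = 72 - 16Q + Q^2 and MC = dTC/dQ = 72 - 32Q + 3Q^2.
AVC is minimized where dAVC/dQ = -16 + 2Q = 0, at Q = 8; min AVC = 72 - 16·8 + 8^2 = $8.
P = $120 exceeds min AVC = $8, so the firm stays open.
Solving P = MC: -48 - 32Q + 3Q^2 = 0 ⇒ Q = -4/3 or 12. On the upward-sloping branch, Q* = 12.
Check: AVC at Q = 12 is $24 ≤ P, so revenue covers variable cost.
Profit = P·Q − TC = 120·12 − 693 = $747.

Produce at Q = 12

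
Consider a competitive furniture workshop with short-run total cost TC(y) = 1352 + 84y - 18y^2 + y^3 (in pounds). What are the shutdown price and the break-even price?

Shutdown price = £3; break-even price = £123

AVC = 84 - 18y + y^2; minimized at y = 9, giving min AVC = £3. That is the shutdown price.
ATC = 1352/y + 84 - 18y + y^2. Setting dATC/dy = −1352/y^2 − 18 + 2y = 0 gives y = 13 (since 2·13^3 − 18·13^2 = 1352).
min ATC = 1352/13 + 84 − 18·13 + 13^2 = £123. That is the break-even price.
For £3 ≤ P < £123 the firm produces at a loss; below £3 it shuts down.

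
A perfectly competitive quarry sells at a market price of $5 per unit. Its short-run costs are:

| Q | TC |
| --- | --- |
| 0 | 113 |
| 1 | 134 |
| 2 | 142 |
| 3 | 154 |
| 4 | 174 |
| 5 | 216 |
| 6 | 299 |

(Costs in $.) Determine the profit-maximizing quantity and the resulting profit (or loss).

Tabulate TR − TC: Q=0: -113; Q=1: -129; Q=2: -132; Q=3: -139; Q=4: -154; Q=5: -191; Q=6: -269.
Profit is highest at Q = 0. Equivalently, the lowest AVC in the table is 41/3 ≈ $13.67 at Q = 3, and P = $5 falls below it — price never covers variable cost, so the firm shuts down and loses only its fixed cost.

Q = 0 (shut down); profit = -$113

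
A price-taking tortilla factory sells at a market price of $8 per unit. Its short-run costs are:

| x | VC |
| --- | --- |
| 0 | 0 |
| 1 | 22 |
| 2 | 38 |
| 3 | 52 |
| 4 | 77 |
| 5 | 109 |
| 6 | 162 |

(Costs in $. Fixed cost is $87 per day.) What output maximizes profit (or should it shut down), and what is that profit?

Profit at each row (π = 8x − TC): x=0: -87; x=1: -101; x=2: -109; x=3: -115; x=4: -132; x=5: -156; x=6: -201.
Profit is highest at x = 0. Equivalently, the lowest AVC in the table is 52/3 ≈ $17.33 at x = 3, and P = $8 falls below it — price never covers variable cost, so the firm shuts down and loses only its fixed cost.

x = 0 (shut down); profit = -$87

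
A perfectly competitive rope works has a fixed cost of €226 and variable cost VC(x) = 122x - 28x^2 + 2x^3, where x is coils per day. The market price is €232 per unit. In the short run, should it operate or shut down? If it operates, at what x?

Produce at x = 11

From TC, MC = TC'(x) = 122 - 56x + 6x^2 and AVC = VC/x = 122 - 28x + 2x^2.
AVC hits its minimum where MC = AVC, at x = 7, giving min AVC = 122 - 28·7 + 2·7^2 = €24.
P = €232 exceeds min AVC = €24, so the firm stays open.
Set P = MC: 232 = 122 - 56x + 6x^2 → -110 - 56x + 6x^2 = 0. The roots are x = -5/3 and x = 11; the profit-maximizing output is on the rising part of MC, so x* = 11.
Check: AVC at x = 11 is €56 ≤ P, so revenue covers variable cost.
Profit = P·x − TC = 232·11 − 842 = €1710.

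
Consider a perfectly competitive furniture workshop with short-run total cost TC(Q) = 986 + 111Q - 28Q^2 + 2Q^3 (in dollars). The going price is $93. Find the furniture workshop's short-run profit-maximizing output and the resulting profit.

Profit = -$338 at Q = 9

AVC = 111 - 28Q + 2Q^2 has its minimum $13 at Q = 7; price $93 clears that bar, so the firm operates.
MC = 111 - 56Q + 6Q^2. Setting P = MC and taking the root on the rising branch gives Q* = 9.
TR = 93·9 = 837. TC = 986 + 189 = 1175. Profit = 837 − 1175 = -$338.
That loss of $338 beats the $986 the firm would lose by shutting down; producing recovers $648 of fixed cost.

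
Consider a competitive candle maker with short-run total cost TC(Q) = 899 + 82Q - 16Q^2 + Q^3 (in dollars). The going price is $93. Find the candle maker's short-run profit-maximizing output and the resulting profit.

Profit = -$173 at Q = 11

AVC = 82 - 16Q + Q^2 has its minimum $18 at Q = 8; price $93 clears that bar, so the firm operates.
MC = 82 - 32Q + 3Q^2. Setting P = MC and taking the root on the rising branch gives Q* = 11.
TR = 93·11 = 1023. TC = 899 + 297 = 1196. Profit = 1023 − 1196 = -$173.
By producing, the firm covers all variable cost plus $726 of fixed cost; shutting down would lose the full $899.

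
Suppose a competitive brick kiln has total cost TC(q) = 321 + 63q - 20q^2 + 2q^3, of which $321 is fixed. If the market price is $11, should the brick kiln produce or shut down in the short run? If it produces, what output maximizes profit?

Variable cost is VC = 63q - 20q^2 + 2q^3, so AVC = VC/q = 63 - 20q + 2q^2 and MC = dTC/dq = 63 - 40q + 6q^2.
AVC hits its minimum where MC = AVC, at q = 5, giving min AVC = 63 - 20·5 + 2·5^2 = $13.
Since P = $11 < min AVC = $13, price fails to cover variable cost at any output.
The firm minimizes its loss by shutting down and losing only its fixed cost of $321.

Shut down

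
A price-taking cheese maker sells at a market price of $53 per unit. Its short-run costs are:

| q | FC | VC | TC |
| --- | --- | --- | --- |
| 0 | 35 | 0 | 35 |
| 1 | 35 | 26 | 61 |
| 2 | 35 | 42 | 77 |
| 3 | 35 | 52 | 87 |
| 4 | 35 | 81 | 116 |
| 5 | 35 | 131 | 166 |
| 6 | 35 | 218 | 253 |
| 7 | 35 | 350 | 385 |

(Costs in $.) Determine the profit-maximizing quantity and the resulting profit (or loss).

Profit at each row (π = 53q − TC): q=0: -35; q=1: -8; q=2: 29; q=3: 72; q=4: 96; q=5: 99; q=6: 65; q=7: -14.
Profit is maximized at q = 5. AVC there is 131/5 = $26.20 ≤ P, so producing beats shutting down (which would give -$35).

q = 5; profit = $99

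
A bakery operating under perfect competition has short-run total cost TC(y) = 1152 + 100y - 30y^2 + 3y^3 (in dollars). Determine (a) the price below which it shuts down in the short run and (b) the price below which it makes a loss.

Shutdown price = min AVC. AVC = 100 - 30y + 3y^2, with vertex at y = 5 and minimum $25.
ATC = 1152/y + 100 - 30y + 3y^2. Setting dATC/dy = −1152/y^2 − 30 + 6y = 0 gives y = 8 (since 6·8^3 − 30·8^2 = 1152).
min ATC = 1152/8 + 100 − 30·8 + 3·8^2 = $196. That is the break-even price.
Between these two prices the firm operates at a loss; above $196 it earns a profit.

Shutdown price = $25; break-even price = $196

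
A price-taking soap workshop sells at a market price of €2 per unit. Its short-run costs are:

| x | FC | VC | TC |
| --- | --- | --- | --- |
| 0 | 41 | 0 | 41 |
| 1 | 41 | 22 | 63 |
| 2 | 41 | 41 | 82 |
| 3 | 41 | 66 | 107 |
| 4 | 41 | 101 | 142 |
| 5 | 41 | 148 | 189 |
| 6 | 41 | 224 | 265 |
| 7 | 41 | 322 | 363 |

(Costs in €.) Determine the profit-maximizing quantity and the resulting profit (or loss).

x = 0 (shut down); profit = -€41

Compute π = P·x − TC at each output: x=0: -41; x=1: -61; x=2: -78; x=3: -101; x=4: -134; x=5: -179; x=6: -253; x=7: -349.
Profit is highest at x = 0. Equivalently, the lowest AVC in the table is 41/2 ≈ €20.50 at x = 2, and P = €2 falls below it — price never covers variable cost, so the firm shuts down and loses only its fixed cost.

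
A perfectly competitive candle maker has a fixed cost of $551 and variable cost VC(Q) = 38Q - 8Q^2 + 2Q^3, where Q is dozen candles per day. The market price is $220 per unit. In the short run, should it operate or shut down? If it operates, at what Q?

Produce at Q = 7

Variable cost is VC = 38Q - 8Q^2 + 2Q^3, so AVC = VC/Q = 38 - 8Q + 2Q^2 and MC = dTC/dQ = 38 - 16Q + 6Q^2.
AVC is minimized where dAVC/dQ = -8 + 4Q = 0, at Q = 2; min AVC = 38 - 8·2 + 2·2^2 = $30.
P = $220 exceeds min AVC = $30, so the firm stays open.
Set P = MC: 220 = 38 - 16Q + 6Q^2 → -182 - 16Q + 6Q^2 = 0. The roots are Q = -13/3 and Q = 7; the profit-maximizing output is on the rising part of MC, so Q* = 7.
Check: AVC at Q = 7 is $80 ≤ P, so revenue covers variable cost.
Profit = P·Q − TC = 220·7 − 1111 = $429.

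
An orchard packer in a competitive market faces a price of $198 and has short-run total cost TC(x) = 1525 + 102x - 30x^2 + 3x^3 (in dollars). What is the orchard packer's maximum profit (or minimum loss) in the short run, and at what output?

AVC = 102 - 30x + 3x^2; min AVC = $27 at x = 5. Since P = $198 ≥ min AVC, the firm produces.
With MC = 102 - 60x + 9x^2, P = MC on the upward-sloping part at x* = 8.
TR = 198·8 = 1584. TC = 1525 + 432 = 1957. Profit = 1584 − 1957 = -$373.
That loss of $373 beats the $1525 the firm would lose by shutting down; producing recovers $1152 of fixed cost.

Profit = -$373 at x = 8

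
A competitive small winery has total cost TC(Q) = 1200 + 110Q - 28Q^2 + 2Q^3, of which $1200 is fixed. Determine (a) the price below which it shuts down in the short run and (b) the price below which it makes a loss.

Shutdown price = min AVC. AVC = 110 - 28Q + 2Q^2, with vertex at Q = 7 and minimum $12.
ATC = 1200/Q + 110 - 28Q + 2Q^2. Setting dATC/dQ = −1200/Q^2 − 28 + 4Q = 0 gives Q = 10 (since 4·10^3 − 28·10^2 = 1200).
min ATC = 1200/10 + 110 − 28·10 + 2·10^2 = $150. That is the break-even price.
For $12 ≤ P < $150 the firm produces at a loss; below $12 it shuts down.

Shutdown price = $12; break-even price = $150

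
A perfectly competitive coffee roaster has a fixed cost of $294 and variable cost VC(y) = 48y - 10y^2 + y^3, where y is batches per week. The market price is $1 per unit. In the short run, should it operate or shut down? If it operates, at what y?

Shut down

Variable cost is VC = 48y - 10y^2 + y^3, so AVC = VC/y = 48 - 10y + y^2 and MC = dTC/dy = 48 - 20y + 3y^2.
AVC is minimized where dAVC/dy = -10 + 2y = 0, at y = 5; min AVC = 48 - 10·5 + 5^2 = $23.
With P < min AVC ($1 < $23), every unit sold adds to the loss.
Shutting down limits the loss to fixed cost, $294.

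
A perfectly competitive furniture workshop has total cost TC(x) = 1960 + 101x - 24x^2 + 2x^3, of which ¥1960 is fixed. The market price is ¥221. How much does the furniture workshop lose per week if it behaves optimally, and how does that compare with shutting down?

Profit = -¥360 at x = 10

AVC = 101 - 24x + 2x^2; min AVC = ¥29 at x = 6. Since P = ¥221 ≥ min AVC, the firm produces.
MC = 101 - 48x + 6x^2. Setting P = MC and taking the root on the rising branch gives x* = 10.
TR = 221·10 = 2210. TC = 1960 + 610 = 2570. Profit = 2210 − 2570 = -¥360.
By producing, the firm covers all variable cost plus ¥1600 of fixed cost; shutting down would lose the full ¥1960.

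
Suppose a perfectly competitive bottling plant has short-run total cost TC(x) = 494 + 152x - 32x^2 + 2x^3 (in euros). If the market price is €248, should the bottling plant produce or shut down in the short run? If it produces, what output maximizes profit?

Strip out fixed cost: VC = 152x - 32x^2 + 2x^3. Then AVC = 152 - 32x + 2x^2 and MC = 152 - 64x + 6x^2.
AVC is minimized where dAVC/dx = -32 + 4x = 0, at x = 8; min AVC = 152 - 32·8 + 2·8^2 = €24.
Since P = €248 ≥ min AVC = €24, price covers variable cost and the firm should produce.
Set P = MC: 248 = 152 - 64x + 6x^2 → -96 - 64x + 6x^2 = 0. The roots are x = -4/3 and x = 12; the profit-maximizing output is on the rising part of MC, so x* = 12.
Check: AVC at x = 12 is €56 ≤ P, so revenue covers variable cost.
Profit = P·x − TC = 248·12 − 1166 = €1810.

Produce at x = 12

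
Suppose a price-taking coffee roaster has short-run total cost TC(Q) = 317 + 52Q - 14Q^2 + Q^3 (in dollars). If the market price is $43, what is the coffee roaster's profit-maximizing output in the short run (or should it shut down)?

Produce at Q = 9

Variable cost is VC = 52Q - 14Q^2 + Q^3, so AVC = VC/Q = 52 - 14Q + Q^2 and MC = dTC/dQ = 52 - 28Q + 3Q^2.
The AVC parabola has its vertex at Q = 14/2 = 7, where AVC = 52 - 14·7 + 7^2 = $3.
Because $43 ≥ $3, revenue can cover variable cost; the firm operates.
Set P = MC: 43 = 52 - 28Q + 3Q^2 → 9 - 28Q + 3Q^2 = 0. The roots are Q = 1/3 and Q = 9; the profit-maximizing output is on the rising part of MC, so Q* = 9.
Check: AVC at Q = 9 is $7 ≤ P, so revenue covers variable cost.
Profit = P·Q − TC = 43·9 − 380 = $7.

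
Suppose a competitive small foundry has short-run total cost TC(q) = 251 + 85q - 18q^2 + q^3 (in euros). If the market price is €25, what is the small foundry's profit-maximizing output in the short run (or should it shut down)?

From TC, MC = TC'(q) = 85 - 36q + 3q^2 and AVC = VC/q = 85 - 18q + q^2.
AVC is minimized where dAVC/dq = -18 + 2q = 0, at q = 9; min AVC = 85 - 18·9 + 9^2 = €4.
Since P = €25 ≥ min AVC = €4, price covers variable cost and the firm should produce.
Set P = MC: 25 = 85 - 36q + 3q^2 → 60 - 36q + 3q^2 = 0. The roots are q = 2 and q = 10; the profit-maximizing output is on the rising part of MC, so q* = 10.
Check: AVC at q = 10 is €5 ≤ P, so revenue covers variable cost.
Profit = P·q − TC = 25·10 − 301 = -€51, a loss, but smaller than the €251 fixed cost the firm would lose by shutting down.

Produce at q = 10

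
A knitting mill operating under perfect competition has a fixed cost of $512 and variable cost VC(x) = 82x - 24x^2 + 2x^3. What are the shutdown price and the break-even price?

AVC = 82 - 24x + 2x^2; minimized at x = 6, giving min AVC = $10. That is the shutdown price.
ATC = 512/x + 82 - 24x + 2x^2. Setting dATC/dx = −512/x^2 − 24 + 4x = 0 gives x = 8 (since 4·8^3 − 24·8^2 = 512).
min ATC = 512/8 + 82 − 24·8 + 2·8^2 = $82. That is the break-even price.
For $10 ≤ P < $82 the firm produces at a loss; below $10 it shuts down.

Shutdown price = $10; break-even price = $82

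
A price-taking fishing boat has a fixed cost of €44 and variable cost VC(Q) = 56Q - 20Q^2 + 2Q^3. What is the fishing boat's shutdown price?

The shutdown price is the minimum of AVC. VC = 56Q - 20Q^2 + 2Q^3, so AVC = 56 - 20Q + 2Q^2.
dAVC/dQ = -20 + 4Q = 0 gives Q = 5. min AVC = 56 - 20·5 + 2·5^2 = 6.
For P < €6 the firm produces nothing.

€6 per unit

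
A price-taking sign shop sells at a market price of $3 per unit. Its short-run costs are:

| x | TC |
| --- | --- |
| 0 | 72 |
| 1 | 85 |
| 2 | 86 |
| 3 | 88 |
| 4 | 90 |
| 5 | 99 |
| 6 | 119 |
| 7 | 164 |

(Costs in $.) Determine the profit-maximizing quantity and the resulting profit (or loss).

Compute π = P·x − TC at each output: x=0: -72; x=1: -82; x=2: -80; x=3: -79; x=4: -78; x=5: -84; x=6: -101; x=7: -143.
Profit is highest at x = 0. Equivalently, the lowest AVC in the table is 18/4 ≈ $4.50 at x = 4, and P = $3 falls below it — price never covers variable cost, so the firm shuts down and loses only its fixed cost.

x = 0 (shut down); profit = -$72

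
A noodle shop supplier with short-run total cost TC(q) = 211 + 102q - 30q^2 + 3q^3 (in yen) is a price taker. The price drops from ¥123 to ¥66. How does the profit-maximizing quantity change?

Output falls from 7 to 6

AVC = 102 - 30q + 3q^2, minimized at q = 5 where min AVC = ¥27. MC = 102 - 60q + 9q^2.
With P = ¥123 above the shutdown price, P = MC gives q = 7.
At P = ¥66 ≥ min AVC, set P = MC: q = 6. The firm stays open but cuts output.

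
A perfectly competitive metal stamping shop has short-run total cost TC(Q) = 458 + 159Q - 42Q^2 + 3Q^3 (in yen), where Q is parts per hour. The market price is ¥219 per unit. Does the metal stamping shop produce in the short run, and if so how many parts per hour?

Produce at Q = 10

Strip out fixed cost: VC = 159Q - 42Q^2 + 3Q^3. Then AVC = 159 - 42Q + 3Q^2 and MC = 159 - 84Q + 9Q^2.
AVC is minimized where dAVC/dQ = -42 + 6Q = 0, at Q = 7; min AVC = 159 - 42·7 + 3·7^2 = ¥12.
P = ¥219 exceeds min AVC = ¥12, so the firm stays open.
Solving P = MC: -60 - 84Q + 9Q^2 = 0 ⇒ Q = -2/3 or 10. On the upward-sloping branch, Q* = 10.
Check: AVC at Q = 10 is ¥39 ≤ P, so revenue covers variable cost.
Profit = P·Q − TC = 219·10 − 848 = ¥1342.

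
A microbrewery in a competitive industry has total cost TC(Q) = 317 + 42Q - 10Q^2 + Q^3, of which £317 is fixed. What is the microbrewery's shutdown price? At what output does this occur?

£17 per unit, at Q = 5

Short-run supply begins at min AVC. From VC = 42Q - 10Q^2 + Q^3, AVC = 42 - 10Q + Q^2.
dAVC/dQ = -10 + 2Q = 0 gives Q = 5. min AVC = 42 - 10·5 + 5^2 = 17.
So the shutdown price is £17.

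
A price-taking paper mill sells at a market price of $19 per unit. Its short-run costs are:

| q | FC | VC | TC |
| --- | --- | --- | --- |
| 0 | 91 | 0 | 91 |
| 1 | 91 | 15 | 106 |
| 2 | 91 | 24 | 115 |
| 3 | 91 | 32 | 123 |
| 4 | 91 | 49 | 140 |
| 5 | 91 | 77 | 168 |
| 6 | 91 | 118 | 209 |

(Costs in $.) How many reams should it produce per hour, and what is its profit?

Compute π = P·q − TC at each output: q=0: -91; q=1: -87; q=2: -77; q=3: -66; q=4: -64; q=5: -73; q=6: -95.
Profit is maximized at q = 4. AVC there is 49/4 = $12.25 ≤ P, so producing beats shutting down (which would give -$91).

q = 4; profit = -$64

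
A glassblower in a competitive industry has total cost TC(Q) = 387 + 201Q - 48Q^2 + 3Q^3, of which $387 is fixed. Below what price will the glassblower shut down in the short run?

$9 per unit

The firm shuts down when price falls below the minimum of average variable cost. AVC = VC/Q = 201 - 48Q + 3Q^2.
At the minimum of AVC, MC = AVC. MC = 201 - 96Q + 9Q^2; setting MC = AVC gives 6Q^2 - 48Q = 0, so Q = 8. min AVC = 9.
For P < $9 the firm produces nothing.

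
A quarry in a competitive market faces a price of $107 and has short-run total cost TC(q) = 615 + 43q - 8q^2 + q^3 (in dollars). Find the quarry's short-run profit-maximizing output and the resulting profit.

Profit = -$103 at q = 8

AVC = 43 - 8q + q^2 has its minimum $27 at q = 4; price $107 clears that bar, so the firm operates.
With MC = 43 - 16q + 3q^2, P = MC on the upward-sloping part at q* = 8.
TR = 107·8 = 856. TC = 615 + 344 = 959. Profit = 856 − 959 = -$103.
That loss of $103 beats the $615 the firm would lose by shutting down; producing recovers $512 of fixed cost.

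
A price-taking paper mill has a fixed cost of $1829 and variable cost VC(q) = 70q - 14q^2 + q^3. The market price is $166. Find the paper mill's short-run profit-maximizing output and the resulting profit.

Profit = -$389 at q = 12

AVC = 70 - 14q + q^2 has its minimum $21 at q = 7; price $166 clears that bar, so the firm operates.
With MC = 70 - 28q + 3q^2, P = MC on the upward-sloping part at q* = 12.
TR = 166·12 = 1992. TC = 1829 + 552 = 2381. Profit = 1992 − 2381 = -$389.
By producing, the firm covers all variable cost plus $1440 of fixed cost; shutting down would lose the full $1829.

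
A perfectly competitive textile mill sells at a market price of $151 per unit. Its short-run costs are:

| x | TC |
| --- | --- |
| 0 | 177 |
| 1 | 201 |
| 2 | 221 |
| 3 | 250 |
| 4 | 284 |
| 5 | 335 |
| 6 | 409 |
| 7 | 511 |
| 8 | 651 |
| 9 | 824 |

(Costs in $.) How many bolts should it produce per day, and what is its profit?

Tabulate TR − TC: x=0: -177; x=1: -50; x=2: 81; x=3: 203; x=4: 320; x=5: 420; x=6: 497; x=7: 546; x=8: 557; x=9: 535.
Profit is maximized at x = 8. AVC there is 474/8 = $59.25 ≤ P, so producing beats shutting down (which would give -$177).

x = 8; profit = $557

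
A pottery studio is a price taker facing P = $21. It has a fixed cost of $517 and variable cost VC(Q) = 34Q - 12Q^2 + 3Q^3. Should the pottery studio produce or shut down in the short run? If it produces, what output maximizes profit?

Variable cost is VC = 34Q - 12Q^2 + 3Q^3, so AVC = VC/Q = 34 - 12Q + 3Q^2 and MC = dTC/dQ = 34 - 24Q + 9Q^2.
AVC is minimized where dAVC/dQ = -12 + 6Q = 0, at Q = 2; min AVC = 34 - 12·2 + 3·2^2 = $22.
P = $21 lies below min AVC = $22; no output level covers variable cost.
Shutting down limits the loss to fixed cost, $517.

Shut down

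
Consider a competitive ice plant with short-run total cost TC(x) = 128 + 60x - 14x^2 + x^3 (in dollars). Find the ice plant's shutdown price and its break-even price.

Shutdown price = min AVC. AVC = 60 - 14x + x^2, with vertex at x = 7 and minimum $11.
ATC = 128/x + 60 - 14x + x^2. Setting dATC/dx = −128/x^2 − 14 + 2x = 0 gives x = 8 (since 2·8^3 − 14·8^2 = 128).
min ATC = 128/8 + 60 − 14·8 + 8^2 = $28. That is the break-even price.
Between these two prices the firm operates at a loss; above $28 it earns a profit.

Shutdown price = $11; break-even price = $28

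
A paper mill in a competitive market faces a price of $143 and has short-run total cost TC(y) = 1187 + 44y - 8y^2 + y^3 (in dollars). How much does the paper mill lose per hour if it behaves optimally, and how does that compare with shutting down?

AVC = 44 - 8y + y^2; min AVC = $28 at y = 4. Since P = $143 ≥ min AVC, the firm produces.
With MC = 44 - 16y + 3y^2, P = MC on the upward-sloping part at y* = 9.
TR = 143·9 = 1287. TC = 1187 + 477 = 1664. Profit = 1287 − 1664 = -$377.
Shutting down would mean losing the fixed cost of $1187, so operating at a loss of $377 is better by $810.

Profit = -$377 at y = 9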